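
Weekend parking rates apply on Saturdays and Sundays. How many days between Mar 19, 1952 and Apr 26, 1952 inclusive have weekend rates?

11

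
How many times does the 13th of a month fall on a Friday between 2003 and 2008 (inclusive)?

9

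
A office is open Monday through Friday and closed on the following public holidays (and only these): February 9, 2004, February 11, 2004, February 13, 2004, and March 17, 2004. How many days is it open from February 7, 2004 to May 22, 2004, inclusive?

February 7, 2004 is a Saturday.
The range spans 106 days (inclusive of both endpoints).
106 = 7 × 15 + 1, so there are 15 full weeks plus 1 extra day.
Each full week contributes 5 weekdays (Mon–Fri): 15 × 5 = 75.
The 1 extra day is Saturday — none qualify.
Total: 75 + 0 = 75.
Holidays: February 9, 2004 (Mon); February 11, 2004 (Wed); February 13, 2004 (Fri); March 17, 2004 (Wed).
All 4 holidays fall on weekdays, so subtract 4.
Business days: 75 − 4 = 71.

71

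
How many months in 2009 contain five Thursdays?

A month has five Thursdays exactly when Thursday falls within its first (length − 28) days.
Jan: 31 days, starts Thu → 5 of Thu, Fri, Sat ✓
Feb: 28 days, starts Sun → 5 of (none)
Mar: 31 days, starts Sun → 5 of Sun, Mon, Tue
Apr: 30 days, starts Wed → 5 of Wed, Thu ✓
May: 31 days, starts Fri → 5 of Fri, Sat, Sun
Jun: 30 days, starts Mon → 5 of Mon, Tue
Jul: 31 days, starts Wed → 5 of Wed, Thu, Fri ✓
Aug: 31 days, starts Sat → 5 of Sat, Sun, Mon
Sep: 30 days, starts Tue → 5 of Tue, Wed
Oct: 31 days, starts Thu → 5 of Thu, Fri, Sat ✓
Nov: 30 days, starts Sun → 5 of Sun, Mon
Dec: 31 days, starts Tue → 5 of Tue, Wed, Thu ✓
Months with five Thursdays: Jan, Apr, Jul, Oct, Dec.

5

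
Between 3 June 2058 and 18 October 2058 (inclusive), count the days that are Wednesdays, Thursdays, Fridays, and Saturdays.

79

3 June 2058 is a Monday.
The range spans 138 days (inclusive of both endpoints).
138 = 7 × 19 + 5, so there are 19 full weeks plus 5 extra days.
Each full week contributes 4 days from the set (Wed, Thu, Fri, Sat): 19 × 4 = 76.
The 5 extra days are Monday, Tuesday, Wednesday, Thursday, Friday — 3 of them qualify.
Total: 76 + 3 = 79.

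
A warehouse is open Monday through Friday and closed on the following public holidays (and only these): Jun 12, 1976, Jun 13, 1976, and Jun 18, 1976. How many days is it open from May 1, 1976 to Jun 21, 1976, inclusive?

35

May 1, 1976 is a Saturday.
That's 52 days from start to end, counting both.
52 = 7 × 7 + 3, so there are 7 full weeks plus 3 extra days.
Each full week contributes 5 weekdays (Mon–Fri): 7 × 5 = 35.
The 3 extra days are Saturday, Sunday, Monday — 1 of them qualifies.
Total: 35 + 1 = 36.
Holidays: Jun 12, 1976 (Sat); Jun 13, 1976 (Sun); Jun 18, 1976 (Fri).
1 of the 3 holidays fall on weekdays; the rest are weekends and were already excluded.
Business days: 36 − 1 = 35.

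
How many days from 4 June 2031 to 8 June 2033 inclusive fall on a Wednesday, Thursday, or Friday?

4 June 2031 is a Wednesday.
From 4 June 2031 to 8 June 2033 is 736 days inclusive.
736 = 7 × 105 + 1, so there are 105 full weeks plus 1 extra day.
Each full week contributes 3 days from the set (Wed, Thu, Fri): 105 × 3 = 315.
The 1 extra day is Wednesday — 1 of them qualifies.
Total: 315 + 1 = 316.

316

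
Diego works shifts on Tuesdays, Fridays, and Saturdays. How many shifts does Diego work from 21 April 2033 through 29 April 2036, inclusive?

474

21 April 2033 is a Thursday.
That's 1105 days from start to end, counting both.
1105 = 7 × 157 + 6, so there are 157 full weeks plus 6 extra days.
Each full week contributes 3 days from the set (Tue, Fri, Sat): 157 × 3 = 471.
The 6 extra days are Thursday, Friday, Saturday, Sunday, Monday, Tuesday — 3 of them qualify.
Total: 471 + 3 = 474.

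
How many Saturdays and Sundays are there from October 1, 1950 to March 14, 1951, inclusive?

47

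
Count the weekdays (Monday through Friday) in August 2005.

23

Aug 1, 2005 is a Monday.
That's 31 days from start to end, counting both.
31 = 7 × 4 + 3, so there are 4 full weeks plus 3 extra days.
Each full week contributes 5 weekdays (Mon–Fri): 4 × 5 = 20.
The 3 extra days are Monday, Tuesday, Wednesday — 3 of them qualify.
Total: 20 + 3 = 23.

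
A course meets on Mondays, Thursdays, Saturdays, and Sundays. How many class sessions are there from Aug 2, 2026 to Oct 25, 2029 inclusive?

675

Aug 2, 2026 is a Sunday.
That's 1181 days from start to end, counting both.
1181 = 7 × 168 + 5, so there are 168 full weeks plus 5 extra days.
Each full week contributes 4 days from the set (Mon, Thu, Sat, Sun): 168 × 4 = 672.
The 5 extra days are Sun, Mon, Tue, Wed, Thu — 3 of them qualify.
Total: 672 + 3 = 675.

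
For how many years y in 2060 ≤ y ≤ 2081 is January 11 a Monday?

Day of week of January 11 in each year:
2060: Sun, 2061: Tue, 2062: Wed, 2063: Thu, 2064: Fri, 2065: Sun, 2066: Mon ✓, 2067: Tue, 2068: Wed, 2069: Fri, 2070: Sat, 2071: Sun, 2072: Mon ✓, 2073: Wed, 2074: Thu, 2075: Fri, 2076: Sat, 2077: Mon ✓, 2078: Tue, 2079: Wed, 2080: Thu, 2081: Sat
Mondays: 2066, 2072, 2077.

3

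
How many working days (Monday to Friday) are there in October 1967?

22 weekdays

1967-10-01 is a Sunday.
From 1967-10-01 to 1967-10-31 is 31 days inclusive.
31 = 7 × 4 + 3, so there are 4 full weeks plus 3 extra days.
Each full week contributes 5 weekdays (Mon–Fri): 4 × 5 = 20.
The 3 extra days are Sun, Mon, Tue — 2 of them qualify.
Total: 20 + 2 = 22.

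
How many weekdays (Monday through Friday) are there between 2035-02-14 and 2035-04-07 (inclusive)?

38

2035-02-14 is a Wednesday.
From 2035-02-14 to 2035-04-07 is 53 days inclusive.
53 = 7 × 7 + 4, so there are 7 full weeks plus 4 extra days.
Each full week contributes 5 weekdays (Mon–Fri): 7 × 5 = 35.
The 4 extra days are Wed, Thu, Fri, Sat — 3 of them qualify.
Total: 35 + 3 = 38.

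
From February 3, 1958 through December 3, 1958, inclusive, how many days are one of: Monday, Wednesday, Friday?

February 3, 1958 is a Monday.
From February 3, 1958 to December 3, 1958 is 304 days inclusive.
304 = 7 × 43 + 3, so there are 43 full weeks plus 3 extra days.
Each full week contributes 3 days from the set (Mon, Wed, Fri): 43 × 3 = 129.
The 3 extra days are Mon, Tue, Wed — 2 of them qualify.
Total: 129 + 2 = 131.

131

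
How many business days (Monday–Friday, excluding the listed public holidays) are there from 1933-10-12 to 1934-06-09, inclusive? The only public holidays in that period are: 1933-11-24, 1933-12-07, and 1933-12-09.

1933-10-12 is a Thursday.
The range spans 241 days (inclusive of both endpoints).
241 = 7 × 34 + 3, so there are 34 full weeks plus 3 extra days.
Each full week contributes 5 weekdays (Mon–Fri): 34 × 5 = 170.
The 3 extra days are Thursday, Friday, Saturday — 2 of them qualify.
Total: 170 + 2 = 172.
Holidays: 1933-11-24 (Fri); 1933-12-07 (Thu); 1933-12-09 (Sat).
2 of the 3 holidays fall on weekdays; the rest are weekends and were already excluded.
Business days: 172 − 2 = 170.

170 business days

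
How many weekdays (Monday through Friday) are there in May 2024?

2024-05-01 is a Wednesday.
That's 31 days from start to end, counting both.
31 = 7 × 4 + 3, so there are 4 full weeks plus 3 extra days.
Each full week contributes 5 weekdays (Mon–Fri): 4 × 5 = 20.
The 3 extra days are Wednesday, Thursday, Friday — 3 of them qualify.
Total: 20 + 3 = 23.

23 weekdays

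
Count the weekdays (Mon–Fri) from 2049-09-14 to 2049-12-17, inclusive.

2049-09-14 is a Tuesday.
From 2049-09-14 to 2049-12-17 is 95 days inclusive.
95 = 7 × 13 + 4, so there are 13 full weeks plus 4 extra days.
Each full week contributes 5 weekdays (Mon–Fri): 13 × 5 = 65.
The 4 extra days are Tuesday, Wednesday, Thursday, Friday — 4 of them qualify.
Total: 65 + 4 = 69.

69 weekdays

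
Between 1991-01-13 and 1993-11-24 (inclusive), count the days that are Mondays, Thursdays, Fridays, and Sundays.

1991-01-13 is a Sunday.
From 1991-01-13 to 1993-11-24 is 1047 days inclusive.
1047 = 7 × 149 + 4, so there are 149 full weeks plus 4 extra days.
Each full week contributes 4 days from the set (Mon, Thu, Fri, Sun): 149 × 4 = 596.
The 4 extra days are Sun, Mon, Tue, Wed — 2 of them qualify.
Total: 596 + 2 = 598.

598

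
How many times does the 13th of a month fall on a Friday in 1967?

The 13th falls on a Friday when the month's 13th has weekday Fri.
Jan 13 is Fri ✓; Feb 13 is Mon; Mar 13 is Mon; Apr 13 is Thu; May 13 is Sat; Jun 13 is Tue; Jul 13 is Thu; Aug 13 is Sun; Sep 13 is Wed; Oct 13 is Fri ✓; Nov 13 is Mon; Dec 13 is Wed.
Friday the 13ths: Jan, Oct.

2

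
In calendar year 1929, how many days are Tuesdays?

53

January 1, 1929 is a Tuesday.
From January 1, 1929 to December 31, 1929 is 365 days inclusive.
365 = 7 × 52 + 1, so there are 52 full weeks plus 1 extra day.
Each full week contributes one Tuesday: 52 so far.
The 1 extra day is Tuesday — 1 of them qualifies.
Total: 52 + 1 = 53.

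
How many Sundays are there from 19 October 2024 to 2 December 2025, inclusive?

59 Sundays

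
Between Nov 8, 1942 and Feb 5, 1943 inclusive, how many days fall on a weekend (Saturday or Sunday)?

Nov 8, 1942 is a Sunday.
From Nov 8, 1942 to Feb 5, 1943 is 90 days inclusive.
90 = 7 × 12 + 6, so there are 12 full weeks plus 6 extra days.
Each full week contributes 2 weekend days (Sat, Sun): 12 × 2 = 24.
The 6 extra days are Sun, Mon, Tue, Wed, Thu, Fri — 1 of them qualifies.
Total: 24 + 1 = 25.

25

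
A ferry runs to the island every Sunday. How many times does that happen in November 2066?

4

Nov 1, 2066 is a Monday.
That's 30 days from start to end, counting both.
30 = 7 × 4 + 2, so there are 4 full weeks plus 2 extra days.
Each full week contributes one Sunday: 4 so far.
The 2 extra days are Monday, Tuesday — none qualify.
Total: 4 + 0 = 4.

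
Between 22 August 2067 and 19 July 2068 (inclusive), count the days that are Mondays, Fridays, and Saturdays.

142

22 August 2067 is a Monday.
From 22 August 2067 to 19 July 2068 is 333 days inclusive.
333 = 7 × 47 + 4, so there are 47 full weeks plus 4 extra days.
Each full week contributes 3 days from the set (Mon, Fri, Sat): 47 × 3 = 141.
The 4 extra days are Mon, Tue, Wed, Thu — 1 of them qualifies.
Total: 141 + 1 = 142.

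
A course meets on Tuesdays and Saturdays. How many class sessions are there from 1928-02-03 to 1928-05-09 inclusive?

28

1928-02-03 is a Friday.
The range spans 97 days (inclusive of both endpoints).
97 = 7 × 13 + 6, so there are 13 full weeks plus 6 extra days.
Each full week contributes 2 days from the set (Tue, Sat): 13 × 2 = 26.
The 6 extra days are Friday, Saturday, Sunday, Monday, Tuesday, Wednesday — 2 of them qualify.
Total: 26 + 2 = 28.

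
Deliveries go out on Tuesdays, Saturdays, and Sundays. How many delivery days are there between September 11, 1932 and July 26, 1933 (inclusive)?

137

September 11, 1932 is a Sunday.
That's 319 days from start to end, counting both.
319 = 7 × 45 + 4, so there are 45 full weeks plus 4 extra days.
Each full week contributes 3 days from the set (Tue, Sat, Sun): 45 × 3 = 135.
The 4 extra days are Sun, Mon, Tue, Wed — 2 of them qualify.
Total: 135 + 2 = 137.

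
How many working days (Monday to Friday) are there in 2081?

January 1, 2081 is a Wednesday.
From January 1, 2081 to December 31, 2081 is 365 days inclusive.
365 = 7 × 52 + 1, so there are 52 full weeks plus 1 extra day.
Each full week contributes 5 weekdays (Mon–Fri): 52 × 5 = 260.
The 1 extra day is Wed — 1 of them qualifies.
Total: 260 + 1 = 261.

261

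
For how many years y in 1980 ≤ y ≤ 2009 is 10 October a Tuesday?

Day of week of October 10 in each year:
1980: Fri, 1981: Sat, 1982: Sun, 1983: Mon, 1984: Wed, 1985: Thu, 1986: Fri, 1987: Sat, 1988: Mon, 1989: Tue ✓, 1990: Wed, 1991: Thu, 1992: Sat, 1993: Sun, 1994: Mon, 1995: Tue ✓, 1996: Thu, 1997: Fri, 1998: Sat, 1999: Sun, 2000: Tue ✓, 2001: Wed, 2002: Thu, 2003: Fri, 2004: Sun, 2005: Mon, 2006: Tue ✓, 2007: Wed, 2008: Fri, 2009: Sat
Tuesdays: 1989, 1995, 2000, 2006.

4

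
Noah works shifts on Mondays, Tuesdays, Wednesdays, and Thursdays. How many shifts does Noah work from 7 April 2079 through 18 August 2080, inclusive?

7 April 2079 is a Friday.
That's 500 days from start to end, counting both.
500 = 7 × 71 + 3, so there are 71 full weeks plus 3 extra days.
Each full week contributes 4 days from the set (Mon, Tue, Wed, Thu): 71 × 4 = 284.
The 3 extra days are Fri, Sat, Sun — none qualify.
Total: 284 + 0 = 284.

284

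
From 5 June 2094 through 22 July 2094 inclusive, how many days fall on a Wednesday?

5 June 2094 is a Saturday.
That's 48 days from start to end, counting both.
48 = 7 × 6 + 6, so there are 6 full weeks plus 6 extra days.
Each full week contributes one Wednesday: 6 so far.
The 6 extra days are Saturday, Sunday, Monday, Tuesday, Wednesday, Thursday — 1 of them qualifies.
Total: 6 + 1 = 7.

7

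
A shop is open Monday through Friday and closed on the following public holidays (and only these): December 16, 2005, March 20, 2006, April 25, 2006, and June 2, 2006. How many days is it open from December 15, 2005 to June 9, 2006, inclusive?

123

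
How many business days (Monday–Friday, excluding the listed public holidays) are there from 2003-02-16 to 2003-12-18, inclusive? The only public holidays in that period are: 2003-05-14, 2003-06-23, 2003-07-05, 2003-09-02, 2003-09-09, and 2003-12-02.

2003-02-16 is a Sunday.
That's 306 days from start to end, counting both.
306 = 7 × 43 + 5, so there are 43 full weeks plus 5 extra days.
Each full week contributes 5 weekdays (Mon–Fri): 43 × 5 = 215.
The 5 extra days are Sunday, Monday, Tuesday, Wednesday, Thursday — 4 of them qualify.
Total: 215 + 4 = 219.
Holidays: 2003-05-14 (Wed); 2003-06-23 (Mon); 2003-07-05 (Sat); 2003-09-02 (Tue); 2003-09-09 (Tue); 2003-12-02 (Tue).
5 of the 6 holidays fall on weekdays; the rest are weekends and were already excluded.
Business days: 219 − 5 = 214.

214 business days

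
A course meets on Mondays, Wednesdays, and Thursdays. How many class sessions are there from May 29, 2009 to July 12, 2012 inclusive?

May 29, 2009 is a Friday.
That's 1141 days from start to end, counting both.
1141 = 7 × 163, so the span is exactly 163 full weeks.
Each full week contributes 3 days from the set (Mon, Wed, Thu): 163 × 3 = 489.
Total: 489.

489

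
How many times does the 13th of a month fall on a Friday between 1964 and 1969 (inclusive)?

Friday-the-13ths by year:
1964: Mar, Nov
1965: Aug
1966: May
1967: Jan, Oct
1968: Sep, Dec
1969: Jun

9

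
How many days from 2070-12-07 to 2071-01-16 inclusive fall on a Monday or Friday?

12

2070-12-07 is a Sunday.
That's 41 days from start to end, counting both.
41 = 7 × 5 + 6, so there are 5 full weeks plus 6 extra days.
Each full week contributes 2 days from the set (Mon, Fri): 5 × 2 = 10.
The 6 extra days are Sunday, Monday, Tuesday, Wednesday, Thursday, Friday — 2 of them qualify.
Total: 10 + 2 = 12.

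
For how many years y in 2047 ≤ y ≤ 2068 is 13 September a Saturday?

Day of week of September 13 in each year:
2047: Fri, 2048: Sun, 2049: Mon, 2050: Tue, 2051: Wed, 2052: Fri, 2053: Sat ✓, 2054: Sun, 2055: Mon, 2056: Wed, 2057: Thu, 2058: Fri, 2059: Sat ✓, 2060: Mon, 2061: Tue, 2062: Wed, 2063: Thu, 2064: Sat ✓, 2065: Sun, 2066: Mon, 2067: Tue, 2068: Thu
Saturdays: 2053, 2059, 2064.

3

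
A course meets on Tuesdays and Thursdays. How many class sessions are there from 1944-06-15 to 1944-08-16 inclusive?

18

1944-06-15 is a Thursday.
From 1944-06-15 to 1944-08-16 is 63 days inclusive.
63 = 7 × 9, so the span is exactly 9 full weeks.
Each full week contributes 2 days from the set (Tue, Thu): 9 × 2 = 18.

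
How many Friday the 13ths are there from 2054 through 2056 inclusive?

Friday-the-13ths by year:
2054: Feb, Mar, Nov
2055: Aug
2056: Oct

5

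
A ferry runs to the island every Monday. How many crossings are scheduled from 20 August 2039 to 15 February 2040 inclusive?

26 Mondays

20 August 2039 is a Saturday.
The range spans 180 days (inclusive of both endpoints).
180 = 7 × 25 + 5, so there are 25 full weeks plus 5 extra days.
Each full week contributes one Monday: 25 so far.
The 5 extra days are Sat, Sun, Mon, Tue, Wed — 1 of them qualifies.
Total: 25 + 1 = 26.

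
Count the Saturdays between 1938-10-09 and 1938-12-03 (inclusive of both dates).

8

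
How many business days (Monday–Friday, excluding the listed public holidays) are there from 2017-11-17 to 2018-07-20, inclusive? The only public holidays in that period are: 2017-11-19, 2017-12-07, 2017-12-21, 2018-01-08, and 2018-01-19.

2017-11-17 is a Friday.
That's 246 days from start to end, counting both.
246 = 7 × 35 + 1, so there are 35 full weeks plus 1 extra day.
Each full week contributes 5 weekdays (Mon–Fri): 35 × 5 = 175.
The 1 extra day is Fri — 1 of them qualifies.
Total: 175 + 1 = 176.
Holidays: 2017-11-19 (Sun); 2017-12-07 (Thu); 2017-12-21 (Thu); 2018-01-08 (Mon); 2018-01-19 (Fri).
4 of the 5 holidays fall on weekdays; the rest are weekends and were already excluded.
Business days: 176 − 4 = 172.

172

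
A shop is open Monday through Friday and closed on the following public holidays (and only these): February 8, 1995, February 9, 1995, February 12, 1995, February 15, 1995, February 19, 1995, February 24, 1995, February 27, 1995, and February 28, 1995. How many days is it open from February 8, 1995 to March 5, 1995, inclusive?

February 8, 1995 is a Wednesday.
The range spans 26 days (inclusive of both endpoints).
26 = 7 × 3 + 5, so there are 3 full weeks plus 5 extra days.
Each full week contributes 5 weekdays (Mon–Fri): 3 × 5 = 15.
The 5 extra days are Wed, Thu, Fri, Sat, Sun — 3 of them qualify.
Total: 15 + 3 = 18.
Holidays: February 8, 1995 (Wed); February 9, 1995 (Thu); February 12, 1995 (Sun); February 15, 1995 (Wed); February 19, 1995 (Sun); February 24, 1995 (Fri); February 27, 1995 (Mon); February 28, 1995 (Tue).
6 of the 8 holidays fall on weekdays; the rest are weekends and were already excluded.
Business days: 18 − 6 = 12.

12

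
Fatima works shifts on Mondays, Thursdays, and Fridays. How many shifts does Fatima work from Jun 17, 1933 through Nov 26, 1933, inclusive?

69

Jun 17, 1933 is a Saturday.
That's 163 days from start to end, counting both.
163 = 7 × 23 + 2, so there are 23 full weeks plus 2 extra days.
Each full week contributes 3 days from the set (Mon, Thu, Fri): 23 × 3 = 69.
The 2 extra days are Saturday, Sunday — none qualify.
Total: 69 + 0 = 69.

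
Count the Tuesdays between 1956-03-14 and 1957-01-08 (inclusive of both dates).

1956-03-14 is a Wednesday.
That's 301 days from start to end, counting both.
301 = 7 × 43, so the span is exactly 43 full weeks.
Each full week contributes one Tuesday: 43 so far.

43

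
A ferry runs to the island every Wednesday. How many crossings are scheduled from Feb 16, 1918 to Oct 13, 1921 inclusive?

Feb 16, 1918 is a Saturday.
The range spans 1336 days (inclusive of both endpoints).
1336 = 7 × 190 + 6, so there are 190 full weeks plus 6 extra days.
Each full week contributes one Wednesday: 190 so far.
The 6 extra days are Saturday, Sunday, Monday, Tuesday, Wednesday, Thursday — 1 of them qualifies.
Total: 190 + 1 = 191.

191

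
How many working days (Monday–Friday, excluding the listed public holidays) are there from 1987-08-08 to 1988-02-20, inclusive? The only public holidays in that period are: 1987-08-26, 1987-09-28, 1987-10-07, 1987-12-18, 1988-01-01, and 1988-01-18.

134

1987-08-08 is a Saturday.
The range spans 197 days (inclusive of both endpoints).
197 = 7 × 28 + 1, so there are 28 full weeks plus 1 extra day.
Each full week contributes 5 weekdays (Mon–Fri): 28 × 5 = 140.
The 1 extra day is Saturday — none qualify.
Total: 140 + 0 = 140.
Holidays: 1987-08-26 (Wed); 1987-09-28 (Mon); 1987-10-07 (Wed); 1987-12-18 (Fri); 1988-01-01 (Fri); 1988-01-18 (Mon).
All 6 holidays fall on weekdays, so subtract 6.
Business days: 140 − 6 = 134.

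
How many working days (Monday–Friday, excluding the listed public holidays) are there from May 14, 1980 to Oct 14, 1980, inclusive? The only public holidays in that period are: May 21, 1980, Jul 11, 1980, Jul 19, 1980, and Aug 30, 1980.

May 14, 1980 is a Wednesday.
From May 14, 1980 to Oct 14, 1980 is 154 days inclusive.
154 = 7 × 22, so the span is exactly 22 full weeks.
Each full week contributes 5 weekdays (Mon–Fri): 22 × 5 = 110.
Holidays: May 21, 1980 (Wed); Jul 11, 1980 (Fri); Jul 19, 1980 (Sat); Aug 30, 1980 (Sat).
2 of the 4 holidays fall on weekdays; the rest are weekends and were already excluded.
Business days: 110 − 2 = 108.

108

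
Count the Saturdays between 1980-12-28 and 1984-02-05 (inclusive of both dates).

1980-12-28 is a Sunday.
The range spans 1135 days (inclusive of both endpoints).
1135 = 7 × 162 + 1, so there are 162 full weeks plus 1 extra day.
Each full week contributes one Saturday: 162 so far.
The 1 extra day is Sunday — none qualify.
Total: 162 + 0 = 162.

162 Saturdays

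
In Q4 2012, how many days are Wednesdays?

Oct 1, 2012 is a Monday.
The range spans 92 days (inclusive of both endpoints).
92 = 7 × 13 + 1, so there are 13 full weeks plus 1 extra day.
Each full week contributes one Wednesday: 13 so far.
The 1 extra day is Monday — none qualify.
Total: 13 + 0 = 13.

13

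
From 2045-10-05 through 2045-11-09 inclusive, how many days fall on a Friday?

5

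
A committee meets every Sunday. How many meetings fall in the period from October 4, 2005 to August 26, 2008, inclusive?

151 Sundays

October 4, 2005 is a Tuesday.
That's 1058 days from start to end, counting both.
1058 = 7 × 151 + 1, so there are 151 full weeks plus 1 extra day.
Each full week contributes one Sunday: 151 so far.
The 1 extra day is Tue — none qualify.
Total: 151 + 0 = 151.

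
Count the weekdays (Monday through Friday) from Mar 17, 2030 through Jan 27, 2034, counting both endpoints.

1010 weekdays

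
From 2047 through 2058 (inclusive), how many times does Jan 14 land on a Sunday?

2

Day of week of January 14 in each year:
2047: Mon, 2048: Tue, 2049: Thu, 2050: Fri, 2051: Sat, 2052: Sun ✓, 2053: Tue, 2054: Wed, 2055: Thu, 2056: Fri, 2057: Sun ✓, 2058: Mon
Sundays: 2052, 2057.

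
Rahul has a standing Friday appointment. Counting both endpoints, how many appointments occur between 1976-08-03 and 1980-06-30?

204 Fridays

1976-08-03 is a Tuesday.
The range spans 1428 days (inclusive of both endpoints).
1428 = 7 × 204, so the span is exactly 204 full weeks.
Each full week contributes one Friday: 204 so far.
Total: 204.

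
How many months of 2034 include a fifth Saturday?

4

A month has five Saturdays exactly when Saturday falls within its first (length − 28) days.
Jan: 31 days, starts Sun → 5 of Sun, Mon, Tue
Feb: 28 days, starts Wed → 5 of (none)
Mar: 31 days, starts Wed → 5 of Wed, Thu, Fri
Apr: 30 days, starts Sat → 5 of Sat, Sun ✓
May: 31 days, starts Mon → 5 of Mon, Tue, Wed
Jun: 30 days, starts Thu → 5 of Thu, Fri
Jul: 31 days, starts Sat → 5 of Sat, Sun, Mon ✓
Aug: 31 days, starts Tue → 5 of Tue, Wed, Thu
Sep: 30 days, starts Fri → 5 of Fri, Sat ✓
Oct: 31 days, starts Sun → 5 of Sun, Mon, Tue
Nov: 30 days, starts Wed → 5 of Wed, Thu
Dec: 31 days, starts Fri → 5 of Fri, Sat, Sun ✓
Months with five Saturdays: Apr, Jul, Sep, Dec.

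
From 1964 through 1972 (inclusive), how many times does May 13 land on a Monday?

1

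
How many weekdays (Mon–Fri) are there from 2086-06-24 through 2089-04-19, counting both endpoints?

737

2086-06-24 is a Monday.
That's 1031 days from start to end, counting both.
1031 = 7 × 147 + 2, so there are 147 full weeks plus 2 extra days.
Each full week contributes 5 weekdays (Mon–Fri): 147 × 5 = 735.
The 2 extra days are Monday, Tuesday — 2 of them qualify.
Total: 735 + 2 = 737.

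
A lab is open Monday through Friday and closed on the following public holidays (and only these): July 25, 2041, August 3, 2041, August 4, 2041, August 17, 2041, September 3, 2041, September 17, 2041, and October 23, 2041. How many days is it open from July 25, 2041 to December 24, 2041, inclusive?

July 25, 2041 is a Thursday.
The range spans 153 days (inclusive of both endpoints).
153 = 7 × 21 + 6, so there are 21 full weeks plus 6 extra days.
Each full week contributes 5 weekdays (Mon–Fri): 21 × 5 = 105.
The 6 extra days are Thu, Fri, Sat, Sun, Mon, Tue — 4 of them qualify.
Total: 105 + 4 = 109.
Holidays: July 25, 2041 (Thu); August 3, 2041 (Sat); August 4, 2041 (Sun); August 17, 2041 (Sat); September 3, 2041 (Tue); September 17, 2041 (Tue); October 23, 2041 (Wed).
4 of the 7 holidays fall on weekdays; the rest are weekends and were already excluded.
Business days: 109 − 4 = 105.

105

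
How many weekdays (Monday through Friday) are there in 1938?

260

1 January 1938 is a Saturday.
That's 365 days from start to end, counting both.
365 = 7 × 52 + 1, so there are 52 full weeks plus 1 extra day.
Each full week contributes 5 weekdays (Mon–Fri): 52 × 5 = 260.
The 1 extra day is Sat — none qualify.
Total: 260 + 0 = 260.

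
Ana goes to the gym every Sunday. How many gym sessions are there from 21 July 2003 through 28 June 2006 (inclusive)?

21 July 2003 is a Monday.
That's 1074 days from start to end, counting both.
1074 = 7 × 153 + 3, so there are 153 full weeks plus 3 extra days.
Each full week contributes one Sunday: 153 so far.
The 3 extra days are Mon, Tue, Wed — none qualify.
Total: 153 + 0 = 153.

153 Sundays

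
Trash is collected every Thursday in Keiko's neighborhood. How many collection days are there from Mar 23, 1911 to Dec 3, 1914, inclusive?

Mar 23, 1911 is a Thursday.
The range spans 1352 days (inclusive of both endpoints).
1352 = 7 × 193 + 1, so there are 193 full weeks plus 1 extra day.
Each full week contributes one Thursday: 193 so far.
The 1 extra day is Thursday — 1 of them qualifies.
Total: 193 + 1 = 194.

194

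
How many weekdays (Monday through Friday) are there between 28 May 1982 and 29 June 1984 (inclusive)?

546 weekdays

28 May 1982 is a Friday.
The range spans 764 days (inclusive of both endpoints).
764 = 7 × 109 + 1, so there are 109 full weeks plus 1 extra day.
Each full week contributes 5 weekdays (Mon–Fri): 109 × 5 = 545.
The 1 extra day is Fri — 1 of them qualifies.
Total: 545 + 1 = 546.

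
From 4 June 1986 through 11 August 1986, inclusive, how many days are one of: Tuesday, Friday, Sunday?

4 June 1986 is a Wednesday.
That's 69 days from start to end, counting both.
69 = 7 × 9 + 6, so there are 9 full weeks plus 6 extra days.
Each full week contributes 3 days from the set (Tue, Fri, Sun): 9 × 3 = 27.
The 6 extra days are Wednesday, Thursday, Friday, Saturday, Sunday, Monday — 2 of them qualify.
Total: 27 + 2 = 29.

29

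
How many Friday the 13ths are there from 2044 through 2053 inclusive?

16

Friday-the-13ths by year:
2044: May
2045: Jan, Oct
2046: Apr, Jul
2047: Sep, Dec
2048: Mar, Nov
2049: Aug
2050: May
2051: Jan, Oct
2052: Sep, Dec
2053: Jun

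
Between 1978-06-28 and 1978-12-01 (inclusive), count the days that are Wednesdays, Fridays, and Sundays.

68

1978-06-28 is a Wednesday.
The range spans 157 days (inclusive of both endpoints).
157 = 7 × 22 + 3, so there are 22 full weeks plus 3 extra days.
Each full week contributes 3 days from the set (Wed, Fri, Sun): 22 × 3 = 66.
The 3 extra days are Wednesday, Thursday, Friday — 2 of them qualify.
Total: 66 + 2 = 68.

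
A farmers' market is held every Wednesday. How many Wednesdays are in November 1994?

5

1 November 1994 is a Tuesday.
The range spans 30 days (inclusive of both endpoints).
30 = 7 × 4 + 2, so there are 4 full weeks plus 2 extra days.
Each full week contributes one Wednesday: 4 so far.
The 2 extra days are Tue, Wed — 1 of them qualifies.
Total: 4 + 1 = 5.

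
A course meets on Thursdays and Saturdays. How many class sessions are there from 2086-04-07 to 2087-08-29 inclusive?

145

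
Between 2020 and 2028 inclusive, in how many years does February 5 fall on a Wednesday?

2

Day of week of February 5 in each year:
2020: Wed ✓, 2021: Fri, 2022: Sat, 2023: Sun, 2024: Mon, 2025: Wed ✓, 2026: Thu, 2027: Fri, 2028: Sat
Wednesdays: 2020, 2025.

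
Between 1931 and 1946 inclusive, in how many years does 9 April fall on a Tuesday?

3

Day of week of April 9 in each year:
1931: Thu, 1932: Sat, 1933: Sun, 1934: Mon, 1935: Tue ✓, 1936: Thu, 1937: Fri, 1938: Sat, 1939: Sun, 1940: Tue ✓, 1941: Wed, 1942: Thu, 1943: Fri, 1944: Sun, 1945: Mon, 1946: Tue ✓
Tuesdays: 1935, 1940, 1946.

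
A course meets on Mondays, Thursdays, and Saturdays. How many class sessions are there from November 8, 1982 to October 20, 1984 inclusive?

November 8, 1982 is a Monday.
From November 8, 1982 to October 20, 1984 is 713 days inclusive.
713 = 7 × 101 + 6, so there are 101 full weeks plus 6 extra days.
Each full week contributes 3 days from the set (Mon, Thu, Sat): 101 × 3 = 303.
The 6 extra days are Mon, Tue, Wed, Thu, Fri, Sat — 3 of them qualify.
Total: 303 + 3 = 306.

306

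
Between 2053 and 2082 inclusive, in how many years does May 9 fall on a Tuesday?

Day of week of May 9 in each year:
2053: Fri, 2054: Sat, 2055: Sun, 2056: Tue ✓, 2057: Wed, 2058: Thu, 2059: Fri, 2060: Sun, 2061: Mon, 2062: Tue ✓, 2063: Wed, 2064: Fri, 2065: Sat, 2066: Sun, 2067: Mon, 2068: Wed, 2069: Thu, 2070: Fri, 2071: Sat, 2072: Mon, 2073: Tue ✓, 2074: Wed, 2075: Thu, 2076: Sat, 2077: Sun, 2078: Mon, 2079: Tue ✓, 2080: Thu, 2081: Fri, 2082: Sat
Tuesdays: 2056, 2062, 2073, 2079.

4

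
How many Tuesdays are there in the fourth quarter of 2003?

1 October 2003 is a Wednesday.
From 1 October 2003 to 31 December 2003 is 92 days inclusive.
92 = 7 × 13 + 1, so there are 13 full weeks plus 1 extra day.
Each full week contributes one Tuesday: 13 so far.
The 1 extra day is Wednesday — none qualify.
Total: 13 + 0 = 13.

13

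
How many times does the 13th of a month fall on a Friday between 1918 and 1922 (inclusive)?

8

Friday-the-13ths by year:
1918: Sep, Dec
1919: Jun
1920: Feb, Aug
1921: May
1922: Jan, Oct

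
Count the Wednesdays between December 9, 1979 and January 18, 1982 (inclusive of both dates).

December 9, 1979 is a Sunday.
From December 9, 1979 to January 18, 1982 is 772 days inclusive.
772 = 7 × 110 + 2, so there are 110 full weeks plus 2 extra days.
Each full week contributes one Wednesday: 110 so far.
The 2 extra days are Sunday, Monday — none qualify.
Total: 110 + 0 = 110.

110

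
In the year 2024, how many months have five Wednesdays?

4

A month has five Wednesdays exactly when Wednesday falls within its first (length − 28) days.
Jan: 31 days, starts Mon → 5 of Mon, Tue, Wed ✓
Feb: 29 days, starts Thu → 5 of Thu
Mar: 31 days, starts Fri → 5 of Fri, Sat, Sun
Apr: 30 days, starts Mon → 5 of Mon, Tue
May: 31 days, starts Wed → 5 of Wed, Thu, Fri ✓
Jun: 30 days, starts Sat → 5 of Sat, Sun
Jul: 31 days, starts Mon → 5 of Mon, Tue, Wed ✓
Aug: 31 days, starts Thu → 5 of Thu, Fri, Sat
Sep: 30 days, starts Sun → 5 of Sun, Mon
Oct: 31 days, starts Tue → 5 of Tue, Wed, Thu ✓
Nov: 30 days, starts Fri → 5 of Fri, Sat
Dec: 31 days, starts Sun → 5 of Sun, Mon, Tue
Months with five Wednesdays: Jan, May, Jul, Oct.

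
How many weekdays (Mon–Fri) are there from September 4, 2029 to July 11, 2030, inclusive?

223 weekdays

September 4, 2029 is a Tuesday.
The range spans 311 days (inclusive of both endpoints).
311 = 7 × 44 + 3, so there are 44 full weeks plus 3 extra days.
Each full week contributes 5 weekdays (Mon–Fri): 44 × 5 = 220.
The 3 extra days are Tuesday, Wednesday, Thursday — 3 of them qualify.
Total: 220 + 3 = 223.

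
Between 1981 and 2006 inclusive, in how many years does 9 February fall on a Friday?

Day of week of February 9 in each year:
1981: Mon, 1982: Tue, 1983: Wed, 1984: Thu, 1985: Sat, 1986: Sun, 1987: Mon, 1988: Tue, 1989: Thu, 1990: Fri ✓, 1991: Sat, 1992: Sun, 1993: Tue, 1994: Wed, 1995: Thu, 1996: Fri ✓, 1997: Sun, 1998: Mon, 1999: Tue, 2000: Wed, 2001: Fri ✓, 2002: Sat, 2003: Sun, 2004: Mon, 2005: Wed, 2006: Thu
Fridays: 1990, 1996, 2001.

3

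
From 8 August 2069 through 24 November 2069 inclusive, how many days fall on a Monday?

8 August 2069 is a Thursday.
The range spans 109 days (inclusive of both endpoints).
109 = 7 × 15 + 4, so there are 15 full weeks plus 4 extra days.
Each full week contributes one Monday: 15 so far.
The 4 extra days are Thursday, Friday, Saturday, Sunday — none qualify.
Total: 15 + 0 = 15.

15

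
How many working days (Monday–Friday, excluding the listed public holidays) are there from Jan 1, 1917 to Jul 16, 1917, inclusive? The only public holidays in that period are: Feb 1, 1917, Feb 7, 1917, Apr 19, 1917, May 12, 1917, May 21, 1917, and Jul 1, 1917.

Jan 1, 1917 is a Monday.
That's 197 days from start to end, counting both.
197 = 7 × 28 + 1, so there are 28 full weeks plus 1 extra day.
Each full week contributes 5 weekdays (Mon–Fri): 28 × 5 = 140.
The 1 extra day is Mon — 1 of them qualifies.
Total: 140 + 1 = 141.
Holidays: Feb 1, 1917 (Thu); Feb 7, 1917 (Wed); Apr 19, 1917 (Thu); May 12, 1917 (Sat); May 21, 1917 (Mon); Jul 1, 1917 (Sun).
4 of the 6 holidays fall on weekdays; the rest are weekends and were already excluded.
Business days: 141 − 4 = 137.

137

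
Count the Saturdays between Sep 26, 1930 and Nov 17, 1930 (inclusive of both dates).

Sep 26, 1930 is a Friday.
From Sep 26, 1930 to Nov 17, 1930 is 53 days inclusive.
53 = 7 × 7 + 4, so there are 7 full weeks plus 4 extra days.
Each full week contributes one Saturday: 7 so far.
The 4 extra days are Fri, Sat, Sun, Mon — 1 of them qualifies.
Total: 7 + 1 = 8.

8 Saturdays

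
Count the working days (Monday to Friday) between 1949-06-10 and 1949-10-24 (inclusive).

97 weekdays

1949-06-10 is a Friday.
From 1949-06-10 to 1949-10-24 is 137 days inclusive.
137 = 7 × 19 + 4, so there are 19 full weeks plus 4 extra days.
Each full week contributes 5 weekdays (Mon–Fri): 19 × 5 = 95.
The 4 extra days are Fri, Sat, Sun, Mon — 2 of them qualify.
Total: 95 + 2 = 97.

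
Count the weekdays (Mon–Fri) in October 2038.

1 October 2038 is a Friday.
That's 31 days from start to end, counting both.
31 = 7 × 4 + 3, so there are 4 full weeks plus 3 extra days.
Each full week contributes 5 weekdays (Mon–Fri): 4 × 5 = 20.
The 3 extra days are Fri, Sat, Sun — 1 of them qualifies.
Total: 20 + 1 = 21.

21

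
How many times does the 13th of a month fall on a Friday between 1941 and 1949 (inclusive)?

14

Friday-the-13ths by year:
1941: Jun
1942: Feb, Mar, Nov
1943: Aug
1944: Oct
1945: Apr, Jul
1946: Sep, Dec
1947: Jun
1948: Feb, Aug
1949: May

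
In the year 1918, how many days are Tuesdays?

January 1, 1918 is a Tuesday.
From January 1, 1918 to December 31, 1918 is 365 days inclusive.
365 = 7 × 52 + 1, so there are 52 full weeks plus 1 extra day.
Each full week contributes one Tuesday: 52 so far.
The 1 extra day is Tuesday — 1 of them qualifies.
Total: 52 + 1 = 53.

53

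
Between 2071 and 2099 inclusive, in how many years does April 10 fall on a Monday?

4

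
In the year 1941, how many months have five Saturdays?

A month has five Saturdays exactly when Saturday falls within its first (length − 28) days.
Jan: 31 days, starts Wed → 5 of Wed, Thu, Fri
Feb: 28 days, starts Sat → 5 of (none)
Mar: 31 days, starts Sat → 5 of Sat, Sun, Mon ✓
Apr: 30 days, starts Tue → 5 of Tue, Wed
May: 31 days, starts Thu → 5 of Thu, Fri, Sat ✓
Jun: 30 days, starts Sun → 5 of Sun, Mon
Jul: 31 days, starts Tue → 5 of Tue, Wed, Thu
Aug: 31 days, starts Fri → 5 of Fri, Sat, Sun ✓
Sep: 30 days, starts Mon → 5 of Mon, Tue
Oct: 31 days, starts Wed → 5 of Wed, Thu, Fri
Nov: 30 days, starts Sat → 5 of Sat, Sun ✓
Dec: 31 days, starts Mon → 5 of Mon, Tue, Wed
Months with five Saturdays: Mar, May, Aug, Nov.

4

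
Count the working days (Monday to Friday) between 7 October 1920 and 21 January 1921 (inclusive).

77 weekdays

7 October 1920 is a Thursday.
The range spans 107 days (inclusive of both endpoints).
107 = 7 × 15 + 2, so there are 15 full weeks plus 2 extra days.
Each full week contributes 5 weekdays (Mon–Fri): 15 × 5 = 75.
The 2 extra days are Thursday, Friday — 2 of them qualify.
Total: 75 + 2 = 77.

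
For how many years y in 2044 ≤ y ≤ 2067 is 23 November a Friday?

Day of week of November 23 in each year:
2044: Wed, 2045: Thu, 2046: Fri ✓, 2047: Sat, 2048: Mon, 2049: Tue, 2050: Wed, 2051: Thu, 2052: Sat, 2053: Sun, 2054: Mon, 2055: Tue, 2056: Thu, 2057: Fri ✓, 2058: Sat, 2059: Sun, 2060: Tue, 2061: Wed, 2062: Thu, 2063: Fri ✓, 2064: Sun, 2065: Mon, 2066: Tue, 2067: Wed
Fridays: 2046, 2057, 2063.

3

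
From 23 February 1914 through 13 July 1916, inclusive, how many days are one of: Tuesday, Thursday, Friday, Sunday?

23 February 1914 is a Monday.
From 23 February 1914 to 13 July 1916 is 872 days inclusive.
872 = 7 × 124 + 4, so there are 124 full weeks plus 4 extra days.
Each full week contributes 4 days from the set (Tue, Thu, Fri, Sun): 124 × 4 = 496.
The 4 extra days are Monday, Tuesday, Wednesday, Thursday — 2 of them qualify.
Total: 496 + 2 = 498.

498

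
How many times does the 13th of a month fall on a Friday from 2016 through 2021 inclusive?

10

Friday-the-13ths by year:
2016: May
2017: Jan, Oct
2018: Apr, Jul
2019: Sep, Dec
2020: Mar, Nov
2021: Aug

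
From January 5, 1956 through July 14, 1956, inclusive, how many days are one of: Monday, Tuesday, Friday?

82

January 5, 1956 is a Thursday.
The range spans 192 days (inclusive of both endpoints).
192 = 7 × 27 + 3, so there are 27 full weeks plus 3 extra days.
Each full week contributes 3 days from the set (Mon, Tue, Fri): 27 × 3 = 81.
The 3 extra days are Thursday, Friday, Saturday — 1 of them qualifies.
Total: 81 + 1 = 82.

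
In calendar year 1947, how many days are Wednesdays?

53

1 January 1947 is a Wednesday.
From 1 January 1947 to 31 December 1947 is 365 days inclusive.
365 = 7 × 52 + 1, so there are 52 full weeks plus 1 extra day.
Each full week contributes one Wednesday: 52 so far.
The 1 extra day is Wednesday — 1 of them qualifies.
Total: 52 + 1 = 53.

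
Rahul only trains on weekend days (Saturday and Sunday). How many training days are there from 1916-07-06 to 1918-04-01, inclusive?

1916-07-06 is a Thursday.
From 1916-07-06 to 1918-04-01 is 635 days inclusive.
635 = 7 × 90 + 5, so there are 90 full weeks plus 5 extra days.
Each full week contributes 2 weekend days (Sat, Sun): 90 × 2 = 180.
The 5 extra days are Thu, Fri, Sat, Sun, Mon — 2 of them qualify.
Total: 180 + 2 = 182.

182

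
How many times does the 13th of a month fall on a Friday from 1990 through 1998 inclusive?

Friday-the-13ths by year:
1990: Apr, Jul
1991: Sep, Dec
1992: Mar, Nov
1993: Aug
1994: May
1995: Jan, Oct
1996: Sep, Dec
1997: Jun
1998: Feb, Mar, Nov

16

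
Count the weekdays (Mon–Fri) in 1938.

Jan 1, 1938 is a Saturday.
That's 365 days from start to end, counting both.
365 = 7 × 52 + 1, so there are 52 full weeks plus 1 extra day.
Each full week contributes 5 weekdays (Mon–Fri): 52 × 5 = 260.
The 1 extra day is Saturday — none qualify.
Total: 260 + 0 = 260.

260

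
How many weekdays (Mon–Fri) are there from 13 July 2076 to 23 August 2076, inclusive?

30

13 July 2076 is a Monday.
The range spans 42 days (inclusive of both endpoints).
42 = 7 × 6, so the span is exactly 6 full weeks.
Each full week contributes 5 weekdays (Mon–Fri): 6 × 5 = 30.
Total: 30.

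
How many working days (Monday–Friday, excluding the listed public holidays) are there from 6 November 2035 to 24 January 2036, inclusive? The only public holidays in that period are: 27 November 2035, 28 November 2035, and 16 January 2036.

6 November 2035 is a Tuesday.
From 6 November 2035 to 24 January 2036 is 80 days inclusive.
80 = 7 × 11 + 3, so there are 11 full weeks plus 3 extra days.
Each full week contributes 5 weekdays (Mon–Fri): 11 × 5 = 55.
The 3 extra days are Tuesday, Wednesday, Thursday — 3 of them qualify.
Total: 55 + 3 = 58.
Holidays: 27 November 2035 (Tue); 28 November 2035 (Wed); 16 January 2036 (Wed).
All 3 holidays fall on weekdays, so subtract 3.
Business days: 58 − 3 = 55.

55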